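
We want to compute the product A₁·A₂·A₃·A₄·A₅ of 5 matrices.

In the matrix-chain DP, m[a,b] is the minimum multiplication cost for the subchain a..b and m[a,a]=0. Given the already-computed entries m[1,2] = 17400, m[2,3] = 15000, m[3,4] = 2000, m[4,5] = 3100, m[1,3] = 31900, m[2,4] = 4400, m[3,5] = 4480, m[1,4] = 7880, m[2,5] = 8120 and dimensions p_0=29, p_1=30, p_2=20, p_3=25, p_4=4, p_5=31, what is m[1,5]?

11476

m[1,5] = min over k∈[1,4] of m[1,k]+m[k+1,5]+p_{0}·p_k·p_{5}.
k=1: 0 + 8120 + 29·30·31 = 35090; k=2: 17400 + 4480 + 29·20·31 = 39860; k=3: 31900 + 3100 + 29·25·31 = 57475; k=4: 7880 + 0 + 29·4·31 = 11476.
Minimum: 11476 at k=4.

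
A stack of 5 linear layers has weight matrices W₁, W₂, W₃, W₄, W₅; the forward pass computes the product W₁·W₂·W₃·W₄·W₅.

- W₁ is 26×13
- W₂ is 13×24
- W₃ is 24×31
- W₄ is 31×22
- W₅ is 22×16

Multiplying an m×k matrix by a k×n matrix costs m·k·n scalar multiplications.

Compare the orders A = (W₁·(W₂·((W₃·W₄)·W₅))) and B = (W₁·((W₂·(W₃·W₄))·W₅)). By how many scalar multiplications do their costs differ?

2000

Order A = (W₁·(W₂·((W₃·W₄)·W₅))): (W₃·W₄): 24×31 by 31×22 → 24×22, cost 24·31·22 = 16368; ((W₃·W₄)·W₅): 24×22 by 22×16 → 24×16, cost 24·22·16 = 8448; cumulative 24816; (W₂·((W₃·W₄)·W₅)): 13×24 by 24×16 → 13×16, cost 13·24·16 = 4992; cumulative 29808; (W₁·(W₂·((W₃·W₄)·W₅))): 26×13 by 13×16 → 26×16, cost 26·13·16 = 5408; cumulative 35216. Total 35216.
Order B = (W₁·((W₂·(W₃·W₄))·W₅)): (W₃·W₄): 24×31 by 31×22 → 24×22, cost 24·31·22 = 16368; (W₂·(W₃·W₄)): 13×24 by 24×22 → 13×22, cost 13·24·22 = 6864; cumulative 23232; ((W₂·(W₃·W₄))·W₅): 13×22 by 22×16 → 13×16, cost 13·22·16 = 4576; cumulative 27808; (W₁·((W₂·(W₃·W₄))·W₅)): 26×13 by 13×16 → 26×16, cost 26·13·16 = 5408; cumulative 33216. Total 33216.
Difference: |35216 − 33216| = 2000.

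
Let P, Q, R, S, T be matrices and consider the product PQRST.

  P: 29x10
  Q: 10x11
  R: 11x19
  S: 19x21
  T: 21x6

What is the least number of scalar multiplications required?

6048

Adjacent pairs: PQ = 29·10·11 = 3190; QR = 10·11·19 = 2090; RS = 11·19·21 = 4389; ST = 19·21·6 = 2394.
Length 3: P..R: k=1: 0+2090+29·10·19=7600; k=2: 3190+0+29·11·19=9251 → min 7600 | Q..S: k=2: 0+4389+10·11·21=6699; k=3: 2090+0+10·19·21=6080 → min 6080 | R..T: k=3: 0+2394+11·19·6=3648; k=4: 4389+0+11·21·6=5775 → min 3648.
Length 4: P..S: k=1: 0+6080+29·10·21=12170; k=2: 3190+4389+29·11·21=14278; k=3: 7600+0+29·19·21=19171 → min 12170 | Q..T: k=2: 0+3648+10·11·6=4308; k=3: 2090+2394+10·19·6=5624; k=4: 6080+0+10·21·6=7340 → min 4308.
Length 5: P..T: k=1: 0+4308+29·10·6=6048; k=2: 3190+3648+29·11·6=8752; k=3: 7600+2394+29·19·6=13300; k=4: 12170+0+29·21·6=15824 → min 6048.
Optimal order: (P(Q(R(ST)))) with cost 6048.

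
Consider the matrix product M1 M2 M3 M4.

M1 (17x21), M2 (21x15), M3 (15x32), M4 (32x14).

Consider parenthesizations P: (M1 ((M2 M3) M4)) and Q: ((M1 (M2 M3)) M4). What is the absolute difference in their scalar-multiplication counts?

4634

Order P = (M1 ((M2 M3) M4)): (M2 M3): 21×15 by 15×32 → 21×32, cost 21·15·32 = 10080; ((M2 M3) M4): 21×32 by 32×14 → 21×14, cost 21·32·14 = 9408; cumulative 19488; (M1 ((M2 M3) M4)): 17×21 by 21×14 → 17×14, cost 17·21·14 = 4998; cumulative 24486. Total 24486.
Order Q = ((M1 (M2 M3)) M4): (M2 M3): 21×15 by 15×32 → 21×32, cost 21·15·32 = 10080; (M1 (M2 M3)): 17×21 by 21×32 → 17×32, cost 17·21·32 = 11424; cumulative 21504; ((M1 (M2 M3)) M4): 17×32 by 32×14 → 17×14, cost 17·32·14 = 7616; cumulative 29120. Total 29120.
Difference: |24486 − 29120| = 4634.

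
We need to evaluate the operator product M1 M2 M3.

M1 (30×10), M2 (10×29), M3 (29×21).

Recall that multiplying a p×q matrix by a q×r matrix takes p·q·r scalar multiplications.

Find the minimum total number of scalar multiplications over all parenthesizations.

12390

Order (M1 (M2 M3)): (M2 M3): 10×29 by 29×21 → 10×21, cost 10·29·21 = 6090; (M1 (M2 M3)): 30×10 by 10×21 → 30×21, cost 30·10·21 = 6300; cumulative 12390. Total 12390.
Order ((M1 M2) M3): (M1 M2): 30×10 by 10×29 → 30×29, cost 30·10·29 = 8700; ((M1 M2) M3): 30×29 by 29×21 → 30×21, cost 30·29·21 = 18270; cumulative 26970. Total 26970.
Minimum: 12390.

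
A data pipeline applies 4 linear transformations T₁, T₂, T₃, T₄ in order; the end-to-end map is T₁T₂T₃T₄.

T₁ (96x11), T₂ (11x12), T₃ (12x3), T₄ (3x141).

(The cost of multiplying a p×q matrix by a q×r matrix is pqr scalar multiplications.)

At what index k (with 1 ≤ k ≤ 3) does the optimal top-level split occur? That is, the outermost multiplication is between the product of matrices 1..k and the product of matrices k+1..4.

Adjacent pairs: T₁T₂ = 96·11·12 = 12672; T₂T₃ = 11·12·3 = 396; T₃T₄ = 12·3·141 = 5076.
Length 3: T₁..T₃: k=1: 0+396+96·11·3=3564; k=2: 12672+0+96·12·3=16128 → min 3564 | T₂..T₄: k=2: 0+5076+11·12·141=23688; k=3: 396+0+11·3·141=5049 → min 5049.
Top-level splits: k=1: (T₁..T₁)·(T₂..T₄) → 0+5049+96·11·141 = 153945; k=2: (T₁..T₂)·(T₃..T₄) → 12672+5076+96·12·141 = 180180; k=3: (T₁..T₃)·(T₄..T₄) → 3564+0+96·3·141 = 44172.
Best split is after T₃, i.e. k = 3.

3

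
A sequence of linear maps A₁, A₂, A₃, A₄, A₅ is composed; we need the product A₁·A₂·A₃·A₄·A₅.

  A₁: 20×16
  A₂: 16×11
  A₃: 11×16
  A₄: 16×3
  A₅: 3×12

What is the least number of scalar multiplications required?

Adjacent pairs: A₁A₂ = 20·16·11 = 3520; A₂A₃ = 16·11·16 = 2816; A₃A₄ = 11·16·3 = 528; A₄A₅ = 16·3·12 = 576.
Length 3: A₁..A₃: k=1: 0+2816+20·16·16=7936; k=2: 3520+0+20·11·16=7040 → min 7040 | A₂..A₄: k=2: 0+528+16·11·3=1056; k=3: 2816+0+16·16·3=3584 → min 1056 | A₃..A₅: k=3: 0+576+11·16·12=2688; k=4: 528+0+11·3·12=924 → min 924.
Length 4: A₁..A₄: k=1: 0+1056+20·16·3=2016; k=2: 3520+528+20·11·3=4708; k=3: 7040+0+20·16·3=8000 → min 2016 | A₂..A₅: k=2: 0+924+16·11·12=3036; k=3: 2816+576+16·16·12=6464; k=4: 1056+0+16·3·12=1632 → min 1632.
Length 5: A₁..A₅: k=1: 0+1632+20·16·12=5472; k=2: 3520+924+20·11·12=7084; k=3: 7040+576+20·16·12=11456; k=4: 2016+0+20·3·12=2736 → min 2736.
Optimal order: ((A₁·(A₂·(A₃·A₄)))·A₅) with cost 2736.

2736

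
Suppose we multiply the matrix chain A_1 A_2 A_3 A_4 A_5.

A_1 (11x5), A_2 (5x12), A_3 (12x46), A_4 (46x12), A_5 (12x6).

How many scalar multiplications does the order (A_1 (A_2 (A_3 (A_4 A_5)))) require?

(A_4 A_5): 46×12 by 12×6 → 46×6, cost 46·12·6 = 3312
(A_3 (A_4 A_5)): 12×46 by 46×6 → 12×6, cost 12·46·6 = 3312; cumulative 6624
(A_2 (A_3 (A_4 A_5))): 5×12 by 12×6 → 5×6, cost 5·12·6 = 360; cumulative 6984
(A_1 (A_2 (A_3 (A_4 A_5)))): 11×5 by 5×6 → 11×6, cost 11·5·6 = 330; cumulative 7314
Total: 7314 scalar multiplications.

7314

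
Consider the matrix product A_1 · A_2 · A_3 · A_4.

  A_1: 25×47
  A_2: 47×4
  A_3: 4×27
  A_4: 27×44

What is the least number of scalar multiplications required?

13852

Adjacent pairs: A_1A_2 = 25·47·4 = 4700; A_2A_3 = 47·4·27 = 5076; A_3A_4 = 4·27·44 = 4752.
Length 3: A_1..A_3: k=1: 0+5076+25·47·27=36801; k=2: 4700+0+25·4·27=7400 → min 7400 | A_2..A_4: k=2: 0+4752+47·4·44=13024; k=3: 5076+0+47·27·44=60912 → min 13024.
Length 4: A_1..A_4: k=1: 0+13024+25·47·44=64724; k=2: 4700+4752+25·4·44=13852; k=3: 7400+0+25·27·44=37100 → min 13852.
Optimal order: ((A_1 · A_2) · (A_3 · A_4)) with cost 13852.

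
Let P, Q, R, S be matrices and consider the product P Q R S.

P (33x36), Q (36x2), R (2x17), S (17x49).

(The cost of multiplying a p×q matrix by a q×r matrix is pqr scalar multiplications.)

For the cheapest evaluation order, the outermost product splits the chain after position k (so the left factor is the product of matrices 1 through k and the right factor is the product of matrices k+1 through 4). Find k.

2

Adjacent pairs: PQ = 33·36·2 = 2376; QR = 36·2·17 = 1224; RS = 2·17·49 = 1666.
Length 3: P..R: k=1: 0+1224+33·36·17=21420; k=2: 2376+0+33·2·17=3498 → min 3498 | Q..S: k=2: 0+1666+36·2·49=5194; k=3: 1224+0+36·17·49=31212 → min 5194.
Top-level splits: k=1: (P..P)·(Q..S) → 0+5194+33·36·49 = 63406; k=2: (P..Q)·(R..S) → 2376+1666+33·2·49 = 7276; k=3: (P..R)·(S..S) → 3498+0+33·17·49 = 30987.
Best split is after Q, i.e. k = 2.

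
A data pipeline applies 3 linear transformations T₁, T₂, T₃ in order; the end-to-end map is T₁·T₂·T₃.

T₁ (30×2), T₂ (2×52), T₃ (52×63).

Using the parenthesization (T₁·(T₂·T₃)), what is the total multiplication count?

10332

(T₂·T₃): 2×52 by 52×63 → 2×63, cost 2·52·63 = 6552
(T₁·(T₂·T₃)): 30×2 by 2×63 → 30×63, cost 30·2·63 = 3780; cumulative 10332
Total: 10332 scalar multiplications.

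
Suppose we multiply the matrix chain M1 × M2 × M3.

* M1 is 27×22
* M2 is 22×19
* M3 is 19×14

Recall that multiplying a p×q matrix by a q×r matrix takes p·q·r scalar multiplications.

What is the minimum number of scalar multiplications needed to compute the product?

14168

Order (M1 × (M2 × M3)): (M2 × M3): 22×19 by 19×14 → 22×14, cost 22·19·14 = 5852; (M1 × (M2 × M3)): 27×22 by 22×14 → 27×14, cost 27·22·14 = 8316; cumulative 14168. Total 14168.
Order ((M1 × M2) × M3): (M1 × M2): 27×22 by 22×19 → 27×19, cost 27·22·19 = 11286; ((M1 × M2) × M3): 27×19 by 19×14 → 27×14, cost 27·19·14 = 7182; cumulative 18468. Total 18468.
Minimum: 14168.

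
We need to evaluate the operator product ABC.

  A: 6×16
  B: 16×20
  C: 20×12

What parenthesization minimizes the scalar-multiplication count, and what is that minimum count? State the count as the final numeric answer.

(A(BC)): cost 4992.
((AB)C): cost 3360.
Optimal: ((AB)C) with cost 3360.

3360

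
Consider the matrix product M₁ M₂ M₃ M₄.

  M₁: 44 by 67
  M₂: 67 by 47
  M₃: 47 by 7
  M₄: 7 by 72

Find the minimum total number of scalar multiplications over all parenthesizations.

64855

Adjacent pairs: M₁M₂ = 44·67·47 = 138556; M₂M₃ = 67·47·7 = 22043; M₃M₄ = 47·7·72 = 23688.
Length 3: M₁..M₃: k=1: 0+22043+44·67·7=42679; k=2: 138556+0+44·47·7=153032 → min 42679 | M₂..M₄: k=2: 0+23688+67·47·72=250416; k=3: 22043+0+67·7·72=55811 → min 55811.
Length 4: M₁..M₄: k=1: 0+55811+44·67·72=268067; k=2: 138556+23688+44·47·72=311140; k=3: 42679+0+44·7·72=64855 → min 64855.
Optimal order: ((M₁ (M₂ M₃)) M₄) with cost 64855.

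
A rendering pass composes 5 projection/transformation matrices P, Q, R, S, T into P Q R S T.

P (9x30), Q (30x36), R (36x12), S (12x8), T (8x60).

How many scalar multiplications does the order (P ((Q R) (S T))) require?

(Q R): 30×36 by 36×12 → 30×12, cost 30·36·12 = 12960
(S T): 12×8 by 8×60 → 12×60, cost 12·8·60 = 5760
((Q R) (S T)): 30×12 by 12×60 → 30×60, cost 30·12·60 = 21600; cumulative 40320
(P ((Q R) (S T))): 9×30 by 30×60 → 9×60, cost 9·30·60 = 16200; cumulative 56520
Total: 56520 scalar multiplications.

56520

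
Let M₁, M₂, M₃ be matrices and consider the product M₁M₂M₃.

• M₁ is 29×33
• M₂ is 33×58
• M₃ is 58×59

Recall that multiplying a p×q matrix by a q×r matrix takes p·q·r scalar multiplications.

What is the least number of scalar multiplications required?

Order (M₁(M₂M₃)): (M₂M₃): 33×58 by 58×59 → 33×59, cost 33·58·59 = 112926; (M₁(M₂M₃)): 29×33 by 33×59 → 29×59, cost 29·33·59 = 56463; cumulative 169389. Total 169389.
Order ((M₁M₂)M₃): (M₁M₂): 29×33 by 33×58 → 29×58, cost 29·33·58 = 55506; ((M₁M₂)M₃): 29×58 by 58×59 → 29×59, cost 29·58·59 = 99238; cumulative 154744. Total 154744.
Minimum: 154744.

154744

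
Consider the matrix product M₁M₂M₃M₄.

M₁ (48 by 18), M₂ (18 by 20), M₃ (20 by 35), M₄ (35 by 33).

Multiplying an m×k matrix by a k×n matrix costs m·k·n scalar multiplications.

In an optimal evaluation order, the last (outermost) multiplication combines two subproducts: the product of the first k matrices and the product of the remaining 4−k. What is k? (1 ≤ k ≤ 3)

Adjacent pairs: M₁M₂ = 48·18·20 = 17280; M₂M₃ = 18·20·35 = 12600; M₃M₄ = 20·35·33 = 23100.
Length 3: M₁..M₃: k=1: 0+12600+48·18·35=42840; k=2: 17280+0+48·20·35=50880 → min 42840 | M₂..M₄: k=2: 0+23100+18·20·33=34980; k=3: 12600+0+18·35·33=33390 → min 33390.
Top-level splits: k=1: (M₁..M₁)·(M₂..M₄) → 0+33390+48·18·33 = 61902; k=2: (M₁..M₂)·(M₃..M₄) → 17280+23100+48·20·33 = 72060; k=3: (M₁..M₃)·(M₄..M₄) → 42840+0+48·35·33 = 98280.
Best split is after M₁, i.e. k = 1.

1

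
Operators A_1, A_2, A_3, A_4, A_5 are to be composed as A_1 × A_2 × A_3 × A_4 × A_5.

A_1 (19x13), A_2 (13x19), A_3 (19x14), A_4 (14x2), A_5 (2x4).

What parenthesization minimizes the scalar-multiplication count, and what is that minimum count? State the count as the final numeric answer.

Adjacent pairs: A_1A_2 = 19·13·19 = 4693; A_2A_3 = 13·19·14 = 3458; A_3A_4 = 19·14·2 = 532; A_4A_5 = 14·2·4 = 112.
Length 3: A_1..A_3: k=1: 0+3458+19·13·14=6916; k=2: 4693+0+19·19·14=9747 → min 6916 | A_2..A_4: k=2: 0+532+13·19·2=1026; k=3: 3458+0+13·14·2=3822 → min 1026 | A_3..A_5: k=3: 0+112+19·14·4=1176; k=4: 532+0+19·2·4=684 → min 684.
Length 4: A_1..A_4: k=1: 0+1026+19·13·2=1520; k=2: 4693+532+19·19·2=5947; k=3: 6916+0+19·14·2=7448 → min 1520 | A_2..A_5: k=2: 0+684+13·19·4=1672; k=3: 3458+112+13·14·4=4298; k=4: 1026+0+13·2·4=1130 → min 1130.
Length 5: A_1..A_5: k=1: 0+1130+19·13·4=2118; k=2: 4693+684+19·19·4=6821; k=3: 6916+112+19·14·4=8092; k=4: 1520+0+19·2·4=1672 → min 1672.
Optimal parenthesization: ((A_1 × (A_2 × (A_3 × A_4))) × A_5) with cost 1672.

1672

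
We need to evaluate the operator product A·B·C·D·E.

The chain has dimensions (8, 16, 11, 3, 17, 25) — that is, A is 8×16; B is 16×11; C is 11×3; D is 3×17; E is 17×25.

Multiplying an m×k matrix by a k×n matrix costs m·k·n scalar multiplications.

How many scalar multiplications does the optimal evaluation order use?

2787

Adjacent pairs: AB = 8·16·11 = 1408; BC = 16·11·3 = 528; CD = 11·3·17 = 561; DE = 3·17·25 = 1275.
Length 3: A..C: k=1: 0+528+8·16·3=912; k=2: 1408+0+8·11·3=1672 → min 912 | B..D: k=2: 0+561+16·11·17=3553; k=3: 528+0+16·3·17=1344 → min 1344 | C..E: k=3: 0+1275+11·3·25=2100; k=4: 561+0+11·17·25=5236 → min 2100.
Length 4: A..D: k=1: 0+1344+8·16·17=3520; k=2: 1408+561+8·11·17=3465; k=3: 912+0+8·3·17=1320 → min 1320 | B..E: k=2: 0+2100+16·11·25=6500; k=3: 528+1275+16·3·25=3003; k=4: 1344+0+16·17·25=8144 → min 3003.
Length 5: A..E: k=1: 0+3003+8·16·25=6203; k=2: 1408+2100+8·11·25=5708; k=3: 912+1275+8·3·25=2787; k=4: 1320+0+8·17·25=4720 → min 2787.
Optimal order: ((A·(B·C))·(D·E)) with cost 2787.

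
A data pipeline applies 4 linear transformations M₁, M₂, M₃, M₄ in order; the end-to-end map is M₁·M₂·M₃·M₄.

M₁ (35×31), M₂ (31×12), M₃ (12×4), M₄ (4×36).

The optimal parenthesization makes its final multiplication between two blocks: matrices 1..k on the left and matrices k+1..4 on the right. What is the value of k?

Adjacent pairs: M₁M₂ = 35·31·12 = 13020; M₂M₃ = 31·12·4 = 1488; M₃M₄ = 12·4·36 = 1728.
Length 3: M₁..M₃: k=1: 0+1488+35·31·4=5828; k=2: 13020+0+35·12·4=14700 → min 5828 | M₂..M₄: k=2: 0+1728+31·12·36=15120; k=3: 1488+0+31·4·36=5952 → min 5952.
Top-level splits: k=1: (M₁..M₁)·(M₂..M₄) → 0+5952+35·31·36 = 45012; k=2: (M₁..M₂)·(M₃..M₄) → 13020+1728+35·12·36 = 29868; k=3: (M₁..M₃)·(M₄..M₄) → 5828+0+35·4·36 = 10868.
Best split is after M₃, i.e. k = 3.

3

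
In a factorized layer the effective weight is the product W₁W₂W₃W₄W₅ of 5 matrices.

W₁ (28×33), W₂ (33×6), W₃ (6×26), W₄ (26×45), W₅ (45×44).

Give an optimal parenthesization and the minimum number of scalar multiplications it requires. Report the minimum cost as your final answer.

Adjacent pairs: W₁W₂ = 28·33·6 = 5544; W₂W₃ = 33·6·26 = 5148; W₃W₄ = 6·26·45 = 7020; W₄W₅ = 26·45·44 = 51480.
Length 3: W₁..W₃: k=1: 0+5148+28·33·26=29172; k=2: 5544+0+28·6·26=9912 → min 9912 | W₂..W₄: k=2: 0+7020+33·6·45=15930; k=3: 5148+0+33·26·45=43758 → min 15930 | W₃..W₅: k=3: 0+51480+6·26·44=58344; k=4: 7020+0+6·45·44=18900 → min 18900.
Length 4: W₁..W₄: k=1: 0+15930+28·33·45=57510; k=2: 5544+7020+28·6·45=20124; k=3: 9912+0+28·26·45=42672 → min 20124 | W₂..W₅: k=2: 0+18900+33·6·44=27612; k=3: 5148+51480+33·26·44=94380; k=4: 15930+0+33·45·44=81270 → min 27612.
Length 5: W₁..W₅: k=1: 0+27612+28·33·44=68268; k=2: 5544+18900+28·6·44=31836; k=3: 9912+51480+28·26·44=93424; k=4: 20124+0+28·45·44=75564 → min 31836.
Optimal parenthesization: ((W₁W₂)((W₃W₄)W₅)) with cost 31836.

31836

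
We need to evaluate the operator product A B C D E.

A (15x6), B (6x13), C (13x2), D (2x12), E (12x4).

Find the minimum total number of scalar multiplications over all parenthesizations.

552

Adjacent pairs: AB = 15·6·13 = 1170; BC = 6·13·2 = 156; CD = 13·2·12 = 312; DE = 2·12·4 = 96.
Length 3: A..C: k=1: 0+156+15·6·2=336; k=2: 1170+0+15·13·2=1560 → min 336 | B..D: k=2: 0+312+6·13·12=1248; k=3: 156+0+6·2·12=300 → min 300 | C..E: k=3: 0+96+13·2·4=200; k=4: 312+0+13·12·4=936 → min 200.
Length 4: A..D: k=1: 0+300+15·6·12=1380; k=2: 1170+312+15·13·12=3822; k=3: 336+0+15·2·12=696 → min 696 | B..E: k=2: 0+200+6·13·4=512; k=3: 156+96+6·2·4=300; k=4: 300+0+6·12·4=588 → min 300.
Length 5: A..E: k=1: 0+300+15·6·4=660; k=2: 1170+200+15·13·4=2150; k=3: 336+96+15·2·4=552; k=4: 696+0+15·12·4=1416 → min 552.
Optimal order: ((A (B C)) (D E)) with cost 552.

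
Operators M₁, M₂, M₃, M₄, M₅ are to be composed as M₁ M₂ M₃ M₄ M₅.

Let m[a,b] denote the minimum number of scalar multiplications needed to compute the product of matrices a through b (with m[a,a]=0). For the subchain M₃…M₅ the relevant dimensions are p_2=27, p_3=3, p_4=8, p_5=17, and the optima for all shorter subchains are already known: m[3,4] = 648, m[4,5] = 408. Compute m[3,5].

1785

m[3,5] = min over k∈[3,4] of m[3,k]+m[k+1,5]+p_{2}·p_k·p_{5}.
k=3: 0 + 408 + 27·3·17 = 1785; k=4: 648 + 0 + 27·8·17 = 4320.
Minimum: 1785 at k=3.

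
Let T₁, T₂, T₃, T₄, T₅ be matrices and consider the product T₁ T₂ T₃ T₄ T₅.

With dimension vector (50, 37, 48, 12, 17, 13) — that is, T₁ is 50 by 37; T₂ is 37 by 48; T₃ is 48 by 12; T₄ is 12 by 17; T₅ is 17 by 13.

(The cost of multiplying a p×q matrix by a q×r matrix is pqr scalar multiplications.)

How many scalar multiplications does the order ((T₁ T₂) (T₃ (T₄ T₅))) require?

130140

(T₁ T₂): 50×37 by 37×48 → 50×48, cost 50·37·48 = 88800
(T₄ T₅): 12×17 by 17×13 → 12×13, cost 12·17·13 = 2652
(T₃ (T₄ T₅)): 48×12 by 12×13 → 48×13, cost 48·12·13 = 7488; cumulative 10140
((T₁ T₂) (T₃ (T₄ T₅))): 50×48 by 48×13 → 50×13, cost 50·48·13 = 31200; cumulative 130140
Total: 130140 scalar multiplications.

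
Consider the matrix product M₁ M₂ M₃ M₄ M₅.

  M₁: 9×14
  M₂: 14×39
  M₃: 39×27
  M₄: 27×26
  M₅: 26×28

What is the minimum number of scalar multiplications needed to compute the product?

27261

Adjacent pairs: M₁M₂ = 9·14·39 = 4914; M₂M₃ = 14·39·27 = 14742; M₃M₄ = 39·27·26 = 27378; M₄M₅ = 27·26·28 = 19656.
Length 3: M₁..M₃: k=1: 0+14742+9·14·27=18144; k=2: 4914+0+9·39·27=14391 → min 14391 | M₂..M₄: k=2: 0+27378+14·39·26=41574; k=3: 14742+0+14·27·26=24570 → min 24570 | M₃..M₅: k=3: 0+19656+39·27·28=49140; k=4: 27378+0+39·26·28=55770 → min 49140.
Length 4: M₁..M₄: k=1: 0+24570+9·14·26=27846; k=2: 4914+27378+9·39·26=41418; k=3: 14391+0+9·27·26=20709 → min 20709 | M₂..M₅: k=2: 0+49140+14·39·28=64428; k=3: 14742+19656+14·27·28=44982; k=4: 24570+0+14·26·28=34762 → min 34762.
Length 5: M₁..M₅: k=1: 0+34762+9·14·28=38290; k=2: 4914+49140+9·39·28=63882; k=3: 14391+19656+9·27·28=40851; k=4: 20709+0+9·26·28=27261 → min 27261.
Optimal order: ((((M₁ M₂) M₃) M₄) M₅) with cost 27261.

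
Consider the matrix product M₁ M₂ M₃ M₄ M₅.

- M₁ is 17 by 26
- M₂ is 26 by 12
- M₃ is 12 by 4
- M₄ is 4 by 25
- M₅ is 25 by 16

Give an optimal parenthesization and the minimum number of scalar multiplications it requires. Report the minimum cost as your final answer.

5704

Adjacent pairs: M₁M₂ = 17·26·12 = 5304; M₂M₃ = 26·12·4 = 1248; M₃M₄ = 12·4·25 = 1200; M₄M₅ = 4·25·16 = 1600.
Length 3: M₁..M₃: k=1: 0+1248+17·26·4=3016; k=2: 5304+0+17·12·4=6120 → min 3016 | M₂..M₄: k=2: 0+1200+26·12·25=9000; k=3: 1248+0+26·4·25=3848 → min 3848 | M₃..M₅: k=3: 0+1600+12·4·16=2368; k=4: 1200+0+12·25·16=6000 → min 2368.
Length 4: M₁..M₄: k=1: 0+3848+17·26·25=14898; k=2: 5304+1200+17·12·25=11604; k=3: 3016+0+17·4·25=4716 → min 4716 | M₂..M₅: k=2: 0+2368+26·12·16=7360; k=3: 1248+1600+26·4·16=4512; k=4: 3848+0+26·25·16=14248 → min 4512.
Length 5: M₁..M₅: k=1: 0+4512+17·26·16=11584; k=2: 5304+2368+17·12·16=10936; k=3: 3016+1600+17·4·16=5704; k=4: 4716+0+17·25·16=11516 → min 5704.
Optimal parenthesization: ((M₁ (M₂ M₃)) (M₄ M₅)) with cost 5704.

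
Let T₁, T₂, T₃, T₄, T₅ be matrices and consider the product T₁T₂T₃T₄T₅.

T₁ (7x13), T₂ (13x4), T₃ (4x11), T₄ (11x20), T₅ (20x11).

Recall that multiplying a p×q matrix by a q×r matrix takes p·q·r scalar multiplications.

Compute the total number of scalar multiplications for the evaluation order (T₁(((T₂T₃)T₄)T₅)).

(T₂T₃): 13×4 by 4×11 → 13×11, cost 13·4·11 = 572
((T₂T₃)T₄): 13×11 by 11×20 → 13×20, cost 13·11·20 = 2860; cumulative 3432
(((T₂T₃)T₄)T₅): 13×20 by 20×11 → 13×11, cost 13·20·11 = 2860; cumulative 6292
(T₁(((T₂T₃)T₄)T₅)): 7×13 by 13×11 → 7×11, cost 7·13·11 = 1001; cumulative 7293
Total: 7293 scalar multiplications.

7293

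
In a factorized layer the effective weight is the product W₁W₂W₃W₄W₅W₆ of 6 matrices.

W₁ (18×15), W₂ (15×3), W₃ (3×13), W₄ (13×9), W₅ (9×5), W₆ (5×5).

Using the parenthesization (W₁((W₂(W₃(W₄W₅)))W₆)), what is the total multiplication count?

2730

(W₄W₅): 13×9 by 9×5 → 13×5, cost 13·9·5 = 585
(W₃(W₄W₅)): 3×13 by 13×5 → 3×5, cost 3·13·5 = 195; cumulative 780
(W₂(W₃(W₄W₅))): 15×3 by 3×5 → 15×5, cost 15·3·5 = 225; cumulative 1005
((W₂(W₃(W₄W₅)))W₆): 15×5 by 5×5 → 15×5, cost 15·5·5 = 375; cumulative 1380
(W₁((W₂(W₃(W₄W₅)))W₆)): 18×15 by 15×5 → 18×5, cost 18·15·5 = 1350; cumulative 2730
Total: 2730 scalar multiplications.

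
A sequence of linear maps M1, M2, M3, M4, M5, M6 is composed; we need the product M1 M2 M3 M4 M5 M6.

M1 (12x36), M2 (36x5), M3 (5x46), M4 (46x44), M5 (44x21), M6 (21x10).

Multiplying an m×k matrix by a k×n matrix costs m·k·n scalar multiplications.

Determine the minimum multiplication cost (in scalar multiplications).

18550

Adjacent pairs: M1M2 = 12·36·5 = 2160; M2M3 = 36·5·46 = 8280; M3M4 = 5·46·44 = 10120; M4M5 = 46·44·21 = 42504; M5M6 = 44·21·10 = 9240.
Length 3: M1..M3: k=1: 0+8280+12·36·46=28152; k=2: 2160+0+12·5·46=4920 → min 4920 | M2..M4: k=2: 0+10120+36·5·44=18040; k=3: 8280+0+36·46·44=81144 → min 18040 | M3..M5: k=3: 0+42504+5·46·21=47334; k=4: 10120+0+5·44·21=14740 → min 14740 | M4..M6: k=4: 0+9240+46·44·10=29480; k=5: 42504+0+46·21·10=52164 → min 29480.
Length 4: M1..M4: k=1: 0+18040+12·36·44=37048; k=2: 2160+10120+12·5·44=14920; k=3: 4920+0+12·46·44=29208 → min 14920 | M2..M5: k=2: 0+14740+36·5·21=18520; k=3: 8280+42504+36·46·21=85560; k=4: 18040+0+36·44·21=51304 → min 18520 | M3..M6: k=3: 0+29480+5·46·10=31780; k=4: 10120+9240+5·44·10=21560; k=5: 14740+0+5·21·10=15790 → min 15790.
Length 5: M1..M5: k=1: 0+18520+12·36·21=27592; k=2: 2160+14740+12·5·21=18160; k=3: 4920+42504+12·46·21=59016; k=4: 14920+0+12·44·21=26008 → min 18160 | M2..M6: k=2: 0+15790+36·5·10=17590; k=3: 8280+29480+36·46·10=54320; k=4: 18040+9240+36·44·10=43120; k=5: 18520+0+36·21·10=26080 → min 17590.
Length 6: M1..M6: k=1: 0+17590+12·36·10=21910; k=2: 2160+15790+12·5·10=18550; k=3: 4920+29480+12·46·10=39920; k=4: 14920+9240+12·44·10=29440; k=5: 18160+0+12·21·10=20680 → min 18550.
Optimal order: ((M1 M2) (((M3 M4) M5) M6)) with cost 18550.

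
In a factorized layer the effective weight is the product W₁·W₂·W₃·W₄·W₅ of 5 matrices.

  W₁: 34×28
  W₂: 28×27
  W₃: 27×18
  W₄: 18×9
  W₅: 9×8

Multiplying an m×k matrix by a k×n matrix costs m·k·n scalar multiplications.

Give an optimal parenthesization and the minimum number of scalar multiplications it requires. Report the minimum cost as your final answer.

Adjacent pairs: W₁W₂ = 34·28·27 = 25704; W₂W₃ = 28·27·18 = 13608; W₃W₄ = 27·18·9 = 4374; W₄W₅ = 18·9·8 = 1296.
Length 3: W₁..W₃: k=1: 0+13608+34·28·18=30744; k=2: 25704+0+34·27·18=42228 → min 30744 | W₂..W₄: k=2: 0+4374+28·27·9=11178; k=3: 13608+0+28·18·9=18144 → min 11178 | W₃..W₅: k=3: 0+1296+27·18·8=5184; k=4: 4374+0+27·9·8=6318 → min 5184.
Length 4: W₁..W₄: k=1: 0+11178+34·28·9=19746; k=2: 25704+4374+34·27·9=38340; k=3: 30744+0+34·18·9=36252 → min 19746 | W₂..W₅: k=2: 0+5184+28·27·8=11232; k=3: 13608+1296+28·18·8=18936; k=4: 11178+0+28·9·8=13194 → min 11232.
Length 5: W₁..W₅: k=1: 0+11232+34·28·8=18848; k=2: 25704+5184+34·27·8=38232; k=3: 30744+1296+34·18·8=36936; k=4: 19746+0+34·9·8=22194 → min 18848.
Optimal parenthesization: (W₁·(W₂·(W₃·(W₄·W₅)))) with cost 18848.

18848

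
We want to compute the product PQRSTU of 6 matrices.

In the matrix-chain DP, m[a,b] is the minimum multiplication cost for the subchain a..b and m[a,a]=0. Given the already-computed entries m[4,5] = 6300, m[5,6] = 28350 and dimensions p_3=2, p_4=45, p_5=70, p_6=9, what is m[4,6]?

m[4,6] = min over k∈[4,5] of m[4,k]+m[k+1,6]+p_{3}·p_k·p_{6}.
k=4: 0 + 28350 + 2·45·9 = 29160; k=5: 6300 + 0 + 2·70·9 = 7560.
Minimum: 7560 at k=5.

7560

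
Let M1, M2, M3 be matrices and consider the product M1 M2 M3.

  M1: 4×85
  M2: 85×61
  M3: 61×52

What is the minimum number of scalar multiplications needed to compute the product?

Order (M1 (M2 M3)): (M2 M3): 85×61 by 61×52 → 85×52, cost 85·61·52 = 269620; (M1 (M2 M3)): 4×85 by 85×52 → 4×52, cost 4·85·52 = 17680; cumulative 287300. Total 287300.
Order ((M1 M2) M3): (M1 M2): 4×85 by 85×61 → 4×61, cost 4·85·61 = 20740; ((M1 M2) M3): 4×61 by 61×52 → 4×52, cost 4·61·52 = 12688; cumulative 33428. Total 33428.
Minimum: 33428.

33428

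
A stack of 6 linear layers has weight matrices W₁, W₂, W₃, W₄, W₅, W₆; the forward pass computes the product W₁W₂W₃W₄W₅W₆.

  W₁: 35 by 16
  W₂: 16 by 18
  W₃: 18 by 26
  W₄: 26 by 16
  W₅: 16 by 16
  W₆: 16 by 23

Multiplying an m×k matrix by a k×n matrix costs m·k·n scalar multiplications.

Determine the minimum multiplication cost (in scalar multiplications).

Adjacent pairs: W₁W₂ = 35·16·18 = 10080; W₂W₃ = 16·18·26 = 7488; W₃W₄ = 18·26·16 = 7488; W₄W₅ = 26·16·16 = 6656; W₅W₆ = 16·16·23 = 5888.
Length 3: W₁..W₃: k=1: 0+7488+35·16·26=22048; k=2: 10080+0+35·18·26=26460 → min 22048 | W₂..W₄: k=2: 0+7488+16·18·16=12096; k=3: 7488+0+16·26·16=14144 → min 12096 | W₃..W₅: k=3: 0+6656+18·26·16=14144; k=4: 7488+0+18·16·16=12096 → min 12096 | W₄..W₆: k=4: 0+5888+26·16·23=15456; k=5: 6656+0+26·16·23=16224 → min 15456.
Length 4: W₁..W₄: k=1: 0+12096+35·16·16=21056; k=2: 10080+7488+35·18·16=27648; k=3: 22048+0+35·26·16=36608 → min 21056 | W₂..W₅: k=2: 0+12096+16·18·16=16704; k=3: 7488+6656+16·26·16=20800; k=4: 12096+0+16·16·16=16192 → min 16192 | W₃..W₆: k=3: 0+15456+18·26·23=26220; k=4: 7488+5888+18·16·23=20000; k=5: 12096+0+18·16·23=18720 → min 18720.
Length 5: W₁..W₅: k=1: 0+16192+35·16·16=25152; k=2: 10080+12096+35·18·16=32256; k=3: 22048+6656+35·26·16=43264; k=4: 21056+0+35·16·16=30016 → min 25152 | W₂..W₆: k=2: 0+18720+16·18·23=25344; k=3: 7488+15456+16·26·23=32512; k=4: 12096+5888+16·16·23=23872; k=5: 16192+0+16·16·23=22080 → min 22080.
Length 6: W₁..W₆: k=1: 0+22080+35·16·23=34960; k=2: 10080+18720+35·18·23=43290; k=3: 22048+15456+35·26·23=58434; k=4: 21056+5888+35·16·23=39824; k=5: 25152+0+35·16·23=38032 → min 34960.
Optimal order: (W₁(((W₂(W₃W₄))W₅)W₆)) with cost 34960.

34960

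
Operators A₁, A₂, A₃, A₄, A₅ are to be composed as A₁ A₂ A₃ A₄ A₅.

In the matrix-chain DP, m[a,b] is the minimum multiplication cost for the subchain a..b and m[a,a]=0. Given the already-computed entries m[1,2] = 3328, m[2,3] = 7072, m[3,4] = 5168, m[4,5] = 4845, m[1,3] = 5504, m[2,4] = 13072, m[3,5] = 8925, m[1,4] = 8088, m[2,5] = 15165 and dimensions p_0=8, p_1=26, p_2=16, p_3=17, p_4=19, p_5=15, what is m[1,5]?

10368

m[1,5] = min over k∈[1,4] of m[1,k]+m[k+1,5]+p_{0}·p_k·p_{5}.
k=1: 0 + 15165 + 8·26·15 = 18285; k=2: 3328 + 8925 + 8·16·15 = 14173; k=3: 5504 + 4845 + 8·17·15 = 12389; k=4: 8088 + 0 + 8·19·15 = 10368.
Minimum: 10368 at k=4.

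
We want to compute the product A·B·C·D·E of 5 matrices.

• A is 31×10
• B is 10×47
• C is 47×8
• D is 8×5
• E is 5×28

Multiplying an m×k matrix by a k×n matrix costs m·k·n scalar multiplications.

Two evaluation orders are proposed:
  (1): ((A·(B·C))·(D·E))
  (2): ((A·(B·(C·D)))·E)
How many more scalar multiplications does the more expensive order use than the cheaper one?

Order (1) = ((A·(B·C))·(D·E)): (B·C): 10×47 by 47×8 → 10×8, cost 10·47·8 = 3760; (A·(B·C)): 31×10 by 10×8 → 31×8, cost 31·10·8 = 2480; cumulative 6240; (D·E): 8×5 by 5×28 → 8×28, cost 8·5·28 = 1120; ((A·(B·C))·(D·E)): 31×8 by 8×28 → 31×28, cost 31·8·28 = 6944; cumulative 14304. Total 14304.
Order (2) = ((A·(B·(C·D)))·E): (C·D): 47×8 by 8×5 → 47×5, cost 47·8·5 = 1880; (B·(C·D)): 10×47 by 47×5 → 10×5, cost 10·47·5 = 2350; cumulative 4230; (A·(B·(C·D))): 31×10 by 10×5 → 31×5, cost 31·10·5 = 1550; cumulative 5780; ((A·(B·(C·D)))·E): 31×5 by 5×28 → 31×28, cost 31·5·28 = 4340; cumulative 10120. Total 10120.
Difference: |14304 − 10120| = 4184.

4184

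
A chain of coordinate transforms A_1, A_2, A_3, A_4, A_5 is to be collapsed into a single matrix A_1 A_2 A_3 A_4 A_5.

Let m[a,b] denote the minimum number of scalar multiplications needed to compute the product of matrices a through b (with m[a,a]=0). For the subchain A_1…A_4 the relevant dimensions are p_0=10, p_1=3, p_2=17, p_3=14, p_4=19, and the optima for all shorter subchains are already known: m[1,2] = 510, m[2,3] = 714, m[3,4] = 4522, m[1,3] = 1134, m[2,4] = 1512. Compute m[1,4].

2082

m[1,4] = min over k∈[1,3] of m[1,k]+m[k+1,4]+p_{0}·p_k·p_{4}.
k=1: 0 + 1512 + 10·3·19 = 2082; k=2: 510 + 4522 + 10·17·19 = 8262; k=3: 1134 + 0 + 10·14·19 = 3794.
Minimum: 2082 at k=1.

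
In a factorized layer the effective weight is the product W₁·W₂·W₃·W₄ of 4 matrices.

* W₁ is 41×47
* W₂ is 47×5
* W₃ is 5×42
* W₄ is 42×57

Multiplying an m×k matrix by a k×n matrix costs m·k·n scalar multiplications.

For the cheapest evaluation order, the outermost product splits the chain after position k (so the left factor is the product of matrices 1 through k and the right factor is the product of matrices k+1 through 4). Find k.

Adjacent pairs: W₁W₂ = 41·47·5 = 9635; W₂W₃ = 47·5·42 = 9870; W₃W₄ = 5·42·57 = 11970.
Length 3: W₁..W₃: k=1: 0+9870+41·47·42=90804; k=2: 9635+0+41·5·42=18245 → min 18245 | W₂..W₄: k=2: 0+11970+47·5·57=25365; k=3: 9870+0+47·42·57=122388 → min 25365.
Top-level splits: k=1: (W₁..W₁)·(W₂..W₄) → 0+25365+41·47·57 = 135204; k=2: (W₁..W₂)·(W₃..W₄) → 9635+11970+41·5·57 = 33290; k=3: (W₁..W₃)·(W₄..W₄) → 18245+0+41·42·57 = 116399.
Best split is after W₂, i.e. k = 2.

2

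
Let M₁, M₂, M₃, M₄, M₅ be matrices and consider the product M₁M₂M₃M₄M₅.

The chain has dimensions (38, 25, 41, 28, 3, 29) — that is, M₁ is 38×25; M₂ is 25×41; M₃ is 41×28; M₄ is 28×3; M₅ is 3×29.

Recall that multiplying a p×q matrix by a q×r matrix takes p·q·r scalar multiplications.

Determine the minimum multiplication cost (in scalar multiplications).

Adjacent pairs: M₁M₂ = 38·25·41 = 38950; M₂M₃ = 25·41·28 = 28700; M₃M₄ = 41·28·3 = 3444; M₄M₅ = 28·3·29 = 2436.
Length 3: M₁..M₃: k=1: 0+28700+38·25·28=55300; k=2: 38950+0+38·41·28=82574 → min 55300 | M₂..M₄: k=2: 0+3444+25·41·3=6519; k=3: 28700+0+25·28·3=30800 → min 6519 | M₃..M₅: k=3: 0+2436+41·28·29=35728; k=4: 3444+0+41·3·29=7011 → min 7011.
Length 4: M₁..M₄: k=1: 0+6519+38·25·3=9369; k=2: 38950+3444+38·41·3=47068; k=3: 55300+0+38·28·3=58492 → min 9369 | M₂..M₅: k=2: 0+7011+25·41·29=36736; k=3: 28700+2436+25·28·29=51436; k=4: 6519+0+25·3·29=8694 → min 8694.
Length 5: M₁..M₅: k=1: 0+8694+38·25·29=36244; k=2: 38950+7011+38·41·29=91143; k=3: 55300+2436+38·28·29=88592; k=4: 9369+0+38·3·29=12675 → min 12675.
Optimal order: ((M₁(M₂(M₃M₄)))M₅) with cost 12675.

12675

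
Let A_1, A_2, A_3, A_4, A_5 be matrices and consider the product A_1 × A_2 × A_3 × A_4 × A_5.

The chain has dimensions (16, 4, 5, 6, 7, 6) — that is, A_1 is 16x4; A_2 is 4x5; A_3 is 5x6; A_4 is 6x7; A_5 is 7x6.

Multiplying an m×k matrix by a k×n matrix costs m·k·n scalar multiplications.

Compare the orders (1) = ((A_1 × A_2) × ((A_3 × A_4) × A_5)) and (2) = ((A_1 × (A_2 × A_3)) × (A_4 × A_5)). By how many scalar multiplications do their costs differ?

Order (1) = ((A_1 × A_2) × ((A_3 × A_4) × A_5)): (A_1 × A_2): 16×4 by 4×5 → 16×5, cost 16·4·5 = 320; (A_3 × A_4): 5×6 by 6×7 → 5×7, cost 5·6·7 = 210; ((A_3 × A_4) × A_5): 5×7 by 7×6 → 5×6, cost 5·7·6 = 210; cumulative 420; ((A_1 × A_2) × ((A_3 × A_4) × A_5)): 16×5 by 5×6 → 16×6, cost 16·5·6 = 480; cumulative 1220. Total 1220.
Order (2) = ((A_1 × (A_2 × A_3)) × (A_4 × A_5)): (A_2 × A_3): 4×5 by 5×6 → 4×6, cost 4·5·6 = 120; (A_1 × (A_2 × A_3)): 16×4 by 4×6 → 16×6, cost 16·4·6 = 384; cumulative 504; (A_4 × A_5): 6×7 by 7×6 → 6×6, cost 6·7·6 = 252; ((A_1 × (A_2 × A_3)) × (A_4 × A_5)): 16×6 by 6×6 → 16×6, cost 16·6·6 = 576; cumulative 1332. Total 1332.
Difference: |1220 − 1332| = 112.

112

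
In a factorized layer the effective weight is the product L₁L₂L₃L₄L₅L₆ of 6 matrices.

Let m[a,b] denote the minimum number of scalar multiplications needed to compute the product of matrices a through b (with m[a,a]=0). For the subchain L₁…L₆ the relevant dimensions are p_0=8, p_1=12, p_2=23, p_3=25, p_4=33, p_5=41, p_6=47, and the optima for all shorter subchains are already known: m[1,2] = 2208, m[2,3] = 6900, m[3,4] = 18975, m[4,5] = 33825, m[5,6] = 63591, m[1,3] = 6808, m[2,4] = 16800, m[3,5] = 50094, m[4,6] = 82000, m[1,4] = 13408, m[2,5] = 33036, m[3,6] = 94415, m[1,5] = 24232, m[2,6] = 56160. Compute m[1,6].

39648

m[1,6] = min over k∈[1,5] of m[1,k]+m[k+1,6]+p_{0}·p_k·p_{6}.
k=1: 0 + 56160 + 8·12·47 = 60672; k=2: 2208 + 94415 + 8·23·47 = 105271; k=3: 6808 + 82000 + 8·25·47 = 98208; k=4: 13408 + 63591 + 8·33·47 = 89407; k=5: 24232 + 0 + 8·41·47 = 39648.
Minimum: 39648 at k=5.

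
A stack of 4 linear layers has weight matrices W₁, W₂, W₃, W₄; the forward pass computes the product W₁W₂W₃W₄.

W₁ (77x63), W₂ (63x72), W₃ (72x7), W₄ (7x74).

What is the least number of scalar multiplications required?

105595

Adjacent pairs: W₁W₂ = 77·63·72 = 349272; W₂W₃ = 63·72·7 = 31752; W₃W₄ = 72·7·74 = 37296.
Length 3: W₁..W₃: k=1: 0+31752+77·63·7=65709; k=2: 349272+0+77·72·7=388080 → min 65709 | W₂..W₄: k=2: 0+37296+63·72·74=372960; k=3: 31752+0+63·7·74=64386 → min 64386.
Length 4: W₁..W₄: k=1: 0+64386+77·63·74=423360; k=2: 349272+37296+77·72·74=796824; k=3: 65709+0+77·7·74=105595 → min 105595.
Optimal order: ((W₁(W₂W₃))W₄) with cost 105595.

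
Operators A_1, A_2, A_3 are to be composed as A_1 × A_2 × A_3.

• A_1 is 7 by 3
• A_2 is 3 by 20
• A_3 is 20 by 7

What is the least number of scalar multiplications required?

Order (A_1 × (A_2 × A_3)): (A_2 × A_3): 3×20 by 20×7 → 3×7, cost 3·20·7 = 420; (A_1 × (A_2 × A_3)): 7×3 by 3×7 → 7×7, cost 7·3·7 = 147; cumulative 567. Total 567.
Order ((A_1 × A_2) × A_3): (A_1 × A_2): 7×3 by 3×20 → 7×20, cost 7·3·20 = 420; ((A_1 × A_2) × A_3): 7×20 by 20×7 → 7×7, cost 7·20·7 = 980; cumulative 1400. Total 1400.
Minimum: 567.

567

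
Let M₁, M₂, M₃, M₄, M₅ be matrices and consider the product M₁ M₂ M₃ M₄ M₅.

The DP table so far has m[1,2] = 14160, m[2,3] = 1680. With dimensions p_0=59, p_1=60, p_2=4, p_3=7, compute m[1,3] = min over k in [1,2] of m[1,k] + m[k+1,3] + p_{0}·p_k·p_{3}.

m[1,3] = min over k∈[1,2] of m[1,k]+m[k+1,3]+p_{0}·p_k·p_{3}.
k=1: 0 + 1680 + 59·60·7 = 26460; k=2: 14160 + 0 + 59·4·7 = 15812.
Minimum: 15812 at k=2.

15812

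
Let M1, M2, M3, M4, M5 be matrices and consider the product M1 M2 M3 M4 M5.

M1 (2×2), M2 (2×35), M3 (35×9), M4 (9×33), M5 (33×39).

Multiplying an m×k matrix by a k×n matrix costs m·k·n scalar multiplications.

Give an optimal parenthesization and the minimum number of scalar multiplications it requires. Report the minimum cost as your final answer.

3834

Adjacent pairs: M1M2 = 2·2·35 = 140; M2M3 = 2·35·9 = 630; M3M4 = 35·9·33 = 10395; M4M5 = 9·33·39 = 11583.
Length 3: M1..M3: k=1: 0+630+2·2·9=666; k=2: 140+0+2·35·9=770 → min 666 | M2..M4: k=2: 0+10395+2·35·33=12705; k=3: 630+0+2·9·33=1224 → min 1224 | M3..M5: k=3: 0+11583+35·9·39=23868; k=4: 10395+0+35·33·39=55440 → min 23868.
Length 4: M1..M4: k=1: 0+1224+2·2·33=1356; k=2: 140+10395+2·35·33=12845; k=3: 666+0+2·9·33=1260 → min 1260 | M2..M5: k=2: 0+23868+2·35·39=26598; k=3: 630+11583+2·9·39=12915; k=4: 1224+0+2·33·39=3798 → min 3798.
Length 5: M1..M5: k=1: 0+3798+2·2·39=3954; k=2: 140+23868+2·35·39=26738; k=3: 666+11583+2·9·39=12951; k=4: 1260+0+2·33·39=3834 → min 3834.
Optimal parenthesization: (((M1 (M2 M3)) M4) M5) with cost 3834.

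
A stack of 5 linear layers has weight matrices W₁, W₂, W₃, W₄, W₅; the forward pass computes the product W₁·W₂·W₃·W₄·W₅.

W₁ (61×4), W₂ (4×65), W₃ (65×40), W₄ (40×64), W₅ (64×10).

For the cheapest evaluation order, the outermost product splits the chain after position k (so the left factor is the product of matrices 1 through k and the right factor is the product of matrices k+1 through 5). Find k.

Adjacent pairs: W₁W₂ = 61·4·65 = 15860; W₂W₃ = 4·65·40 = 10400; W₃W₄ = 65·40·64 = 166400; W₄W₅ = 40·64·10 = 25600.
Length 3: W₁..W₃: k=1: 0+10400+61·4·40=20160; k=2: 15860+0+61·65·40=174460 → min 20160 | W₂..W₄: k=2: 0+166400+4·65·64=183040; k=3: 10400+0+4·40·64=20640 → min 20640 | W₃..W₅: k=3: 0+25600+65·40·10=51600; k=4: 166400+0+65·64·10=208000 → min 51600.
Length 4: W₁..W₄: k=1: 0+20640+61·4·64=36256; k=2: 15860+166400+61·65·64=436020; k=3: 20160+0+61·40·64=176320 → min 36256 | W₂..W₅: k=2: 0+51600+4·65·10=54200; k=3: 10400+25600+4·40·10=37600; k=4: 20640+0+4·64·10=23200 → min 23200.
Top-level splits: k=1: (W₁..W₁)·(W₂..W₅) → 0+23200+61·4·10 = 25640; k=2: (W₁..W₂)·(W₃..W₅) → 15860+51600+61·65·10 = 107110; k=3: (W₁..W₃)·(W₄..W₅) → 20160+25600+61·40·10 = 70160; k=4: (W₁..W₄)·(W₅..W₅) → 36256+0+61·64·10 = 75296.
Best split is after W₁, i.e. k = 1.

1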